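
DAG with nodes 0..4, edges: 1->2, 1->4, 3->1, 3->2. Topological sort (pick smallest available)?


Kahn's algorithm, process smallest node first
Order: [0, 3, 1, 2, 4]


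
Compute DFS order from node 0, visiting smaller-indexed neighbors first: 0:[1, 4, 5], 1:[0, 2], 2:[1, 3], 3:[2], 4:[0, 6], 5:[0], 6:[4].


DFS stack-based: start with [0]
Visit order: [0, 1, 2, 3, 4, 6, 5]


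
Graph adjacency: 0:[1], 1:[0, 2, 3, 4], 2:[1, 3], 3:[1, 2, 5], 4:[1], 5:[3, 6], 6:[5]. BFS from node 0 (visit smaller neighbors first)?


BFS queue: start with [0]
Visit order: [0, 1, 2, 3, 4, 5, 6]


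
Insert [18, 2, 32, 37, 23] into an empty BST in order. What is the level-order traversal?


Root = 18; build tree by BST insertion.
Level-Order traversal: [18, 2, 32, 23, 37]


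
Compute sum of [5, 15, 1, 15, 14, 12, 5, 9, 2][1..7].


Prefix sums: [0, 5, 20, 21, 36, 50, 62, 67, 76, 78]
Sum[1..7] = prefix[8] - prefix[1] = 76 - 5 = 71


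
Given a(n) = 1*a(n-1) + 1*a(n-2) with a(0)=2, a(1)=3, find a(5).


Build bottom-up:
...a(3)=8, a(4)=13, a(5)=1*13+1*8=21


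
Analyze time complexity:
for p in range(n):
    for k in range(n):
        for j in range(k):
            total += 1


Per nesting level: O(n) * O(n) * O(n) [triangular over k] = O(n^3)
Complexity: O(n^3)


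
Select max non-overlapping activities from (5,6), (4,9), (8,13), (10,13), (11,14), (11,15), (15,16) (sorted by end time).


Greedy: pick earliest-ending, then skip overlaps.
Selected (3 activities): [(5, 6), (8, 13), (15, 16)]


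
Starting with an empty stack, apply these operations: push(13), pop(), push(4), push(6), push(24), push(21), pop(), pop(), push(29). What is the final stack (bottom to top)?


push(13) -> [13]
pop() returns 13 -> []
push(4) -> [4]
push(6) -> [4, 6]
push(24) -> [4, 6, 24]
push(21) -> [4, 6, 24, 21]
pop() returns 21 -> [4, 6, 24]
pop() returns 24 -> [4, 6]
push(29) -> [4, 6, 29]
Final stack (bottom to top): [4, 6, 29]


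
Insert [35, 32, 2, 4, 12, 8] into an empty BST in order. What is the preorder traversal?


Root = 35; build tree by BST insertion.
Preorder traversal: [35, 32, 2, 4, 12, 8]


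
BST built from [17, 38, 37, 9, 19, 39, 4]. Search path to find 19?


BST root = 17
Search for 19: compare at each node
Path: [17, 38, 37, 19]


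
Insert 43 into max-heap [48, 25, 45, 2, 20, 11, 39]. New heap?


Append 43: [48, 25, 45, 2, 20, 11, 39, 43]
Bubble up: swap idx 7(43) with idx 3(2); swap idx 3(43) with idx 1(25)
Result: [48, 43, 45, 25, 20, 11, 39, 2]


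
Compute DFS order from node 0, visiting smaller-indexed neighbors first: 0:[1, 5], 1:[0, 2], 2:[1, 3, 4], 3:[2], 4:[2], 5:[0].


DFS stack-based: start with [0]
Visit order: [0, 1, 2, 3, 4, 5]


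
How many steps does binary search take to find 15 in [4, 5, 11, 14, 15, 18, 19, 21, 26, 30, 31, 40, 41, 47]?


Search for 15:
[0,13] mid=6 arr[6]=19
[0,5] mid=2 arr[2]=11
[3,5] mid=4 arr[4]=15
Total: 3 comparisons


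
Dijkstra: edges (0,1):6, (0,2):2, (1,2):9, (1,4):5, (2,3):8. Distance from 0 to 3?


Dijkstra from 0:
Distances: {0: 0, 1: 6, 2: 2, 3: 10, 4: 11}
Shortest distance to 3 = 10, path = [0, 2, 3]


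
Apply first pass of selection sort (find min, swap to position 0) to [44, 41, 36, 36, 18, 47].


After one pass: [18, 41, 36, 36, 44, 47]


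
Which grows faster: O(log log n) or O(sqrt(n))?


double-logarithmic grows slower than sublinear
O(log log n) is asymptotically smaller; O(sqrt(n)) grows faster


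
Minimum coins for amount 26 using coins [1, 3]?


dp[0]=0; dp[i]=1+min(dp[i-c] for c in coins)
...dp[21]=7, dp[22]=8, dp[23]=9, dp[24]=8, dp[25]=9, dp[26]=10
Minimum coins for 26 = 10


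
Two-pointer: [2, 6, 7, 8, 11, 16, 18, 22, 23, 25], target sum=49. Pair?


Two pointers: lo=0, hi=9
No pair sums to 49


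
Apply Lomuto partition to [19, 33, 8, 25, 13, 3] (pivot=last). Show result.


Elements <= 3 go left of pivot.
Result: [3, 33, 8, 25, 13, 19], pivot at index 0


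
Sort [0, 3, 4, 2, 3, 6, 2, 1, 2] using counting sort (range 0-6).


Count array: [1, 1, 3, 2, 1, 0, 1]
Reconstruct: [0, 1, 2, 2, 2, 3, 3, 4, 6]


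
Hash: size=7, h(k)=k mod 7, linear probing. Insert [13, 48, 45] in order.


Insertions: 13->slot 6; 48->slot 0; 45->slot 3
Table: [48, None, None, 45, None, None, 13]


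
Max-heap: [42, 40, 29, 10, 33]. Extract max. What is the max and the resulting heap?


Max = 42
Replace root with last, heapify down
Resulting heap: [40, 33, 29, 10]


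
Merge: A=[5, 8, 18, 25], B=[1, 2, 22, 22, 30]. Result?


Compare heads, take smaller each step.
Merged: [1, 2, 5, 8, 18, 22, 22, 25, 30]


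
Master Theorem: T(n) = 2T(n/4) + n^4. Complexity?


a=2, b=4, c=4. log_4(2)=0.5 < c=4. Case 3: O(n^c) = O(n^4)
Complexity: O(n^4)


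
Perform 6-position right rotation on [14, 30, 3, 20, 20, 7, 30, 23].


Right rotate by 6: [3, 20, 20, 7, 30, 23, 14, 30]


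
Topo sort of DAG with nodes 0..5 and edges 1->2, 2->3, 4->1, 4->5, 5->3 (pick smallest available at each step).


Kahn's algorithm, process smallest node first
Order: [0, 4, 1, 2, 5, 3]


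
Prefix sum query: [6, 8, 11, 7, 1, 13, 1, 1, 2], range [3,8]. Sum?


Prefix sums: [0, 6, 14, 25, 32, 33, 46, 47, 48, 50]
Sum[3..8] = prefix[9] - prefix[3] = 50 - 25 = 25


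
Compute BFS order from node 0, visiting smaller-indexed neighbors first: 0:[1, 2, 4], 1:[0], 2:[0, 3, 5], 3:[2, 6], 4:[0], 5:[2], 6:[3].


BFS queue: start with [0]
Visit order: [0, 1, 2, 4, 3, 5, 6]


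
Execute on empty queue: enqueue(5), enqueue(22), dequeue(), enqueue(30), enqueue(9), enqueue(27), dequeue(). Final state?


enqueue(5) -> [5]
enqueue(22) -> [5, 22]
dequeue() returns 5 -> [22]
enqueue(30) -> [22, 30]
enqueue(9) -> [22, 30, 9]
enqueue(27) -> [22, 30, 9, 27]
dequeue() returns 22 -> [30, 9, 27]
Final queue (front to back): [30, 9, 27]


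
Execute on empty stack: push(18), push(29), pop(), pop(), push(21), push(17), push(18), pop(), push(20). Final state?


push(18) -> [18]
push(29) -> [18, 29]
pop() returns 29 -> [18]
pop() returns 18 -> []
push(21) -> [21]
push(17) -> [21, 17]
push(18) -> [21, 17, 18]
pop() returns 18 -> [21, 17]
push(20) -> [21, 17, 20]
Final stack (bottom to top): [21, 17, 20]


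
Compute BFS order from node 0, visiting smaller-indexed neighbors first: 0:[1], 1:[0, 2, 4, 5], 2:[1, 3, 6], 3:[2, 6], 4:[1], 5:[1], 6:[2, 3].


BFS queue: start with [0]
Visit order: [0, 1, 2, 4, 5, 3, 6]


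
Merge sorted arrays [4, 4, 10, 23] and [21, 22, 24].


Compare heads, take smaller each step.
Merged: [4, 4, 10, 21, 22, 23, 24]


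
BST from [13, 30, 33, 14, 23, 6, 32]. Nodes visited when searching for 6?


BST root = 13
Search for 6: compare at each node
Path: [13, 6]


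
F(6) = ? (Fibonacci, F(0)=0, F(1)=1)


F(n)=F(n-1)+F(n-2)
...F(4)=3, F(5)=5, F(6)=8


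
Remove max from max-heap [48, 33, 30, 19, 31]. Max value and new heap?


Max = 48
Replace root with last, heapify down
Resulting heap: [33, 31, 30, 19]


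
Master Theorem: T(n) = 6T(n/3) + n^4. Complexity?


a=6, b=3, c=4. log_3(6)=1.631 < c=4. Case 3: O(n^c) = O(n^4)
Complexity: O(n^4)


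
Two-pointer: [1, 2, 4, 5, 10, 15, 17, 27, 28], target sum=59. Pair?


Two pointers: lo=0, hi=8
No pair sums to 59


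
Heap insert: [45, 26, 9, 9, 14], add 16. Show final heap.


Append 16: [45, 26, 9, 9, 14, 16]
Bubble up: swap idx 5(16) with idx 2(9)
Result: [45, 26, 16, 9, 14, 9]


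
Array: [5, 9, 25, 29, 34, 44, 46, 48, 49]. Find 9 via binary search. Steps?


Search for 9:
[0,8] mid=4 arr[4]=34
[0,3] mid=1 arr[1]=9
Total: 2 comparisons


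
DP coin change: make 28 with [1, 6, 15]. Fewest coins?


dp[0]=0; dp[i]=1+min(dp[i-c] for c in coins)
...dp[23]=4, dp[24]=4, dp[25]=5, dp[26]=6, dp[27]=3, dp[28]=4
Minimum coins for 28 = 4


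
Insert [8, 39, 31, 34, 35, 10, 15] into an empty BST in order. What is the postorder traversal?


Root = 8; build tree by BST insertion.
Postorder traversal: [15, 10, 35, 34, 31, 39, 8]


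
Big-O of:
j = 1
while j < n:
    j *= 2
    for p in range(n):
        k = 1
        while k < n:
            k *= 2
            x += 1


Per nesting level: O(log n) * O(n) * O(log n) = O(n (log n)^2)
Complexity: O(n (log n)^2)


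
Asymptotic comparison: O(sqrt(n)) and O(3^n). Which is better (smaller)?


sublinear grows slower than exponential (base 3)
O(sqrt(n)) is asymptotically smaller; O(3^n) grows faster


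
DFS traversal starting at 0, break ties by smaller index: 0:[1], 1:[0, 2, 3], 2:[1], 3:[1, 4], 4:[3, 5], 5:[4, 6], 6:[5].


DFS stack-based: start with [0]
Visit order: [0, 1, 2, 3, 4, 5, 6]


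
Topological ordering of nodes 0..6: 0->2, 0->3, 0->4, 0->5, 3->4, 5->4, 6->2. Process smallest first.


Kahn's algorithm, process smallest node first
Order: [0, 1, 3, 5, 4, 6, 2]


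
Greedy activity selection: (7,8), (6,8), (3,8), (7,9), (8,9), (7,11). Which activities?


Greedy: pick earliest-ending, then skip overlaps.
Selected (2 activities): [(7, 8), (8, 9)]


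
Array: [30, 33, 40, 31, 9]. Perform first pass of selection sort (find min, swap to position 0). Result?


After one pass: [9, 33, 40, 31, 30]


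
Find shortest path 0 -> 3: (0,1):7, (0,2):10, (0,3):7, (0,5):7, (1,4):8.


Dijkstra from 0:
Distances: {0: 0, 1: 7, 2: 10, 3: 7, 4: 15, 5: 7}
Shortest distance to 3 = 7, path = [0, 3]


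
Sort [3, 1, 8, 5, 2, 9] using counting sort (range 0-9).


Count array: [0, 1, 1, 1, 0, 1, 0, 0, 1, 1]
Reconstruct: [1, 2, 3, 5, 8, 9]


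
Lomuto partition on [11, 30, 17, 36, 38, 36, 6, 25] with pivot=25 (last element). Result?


Elements <= 25 go left of pivot.
Result: [11, 17, 6, 25, 38, 36, 30, 36], pivot at index 3


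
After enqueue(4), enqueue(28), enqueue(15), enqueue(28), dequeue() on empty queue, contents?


enqueue(4) -> [4]
enqueue(28) -> [4, 28]
enqueue(15) -> [4, 28, 15]
enqueue(28) -> [4, 28, 15, 28]
dequeue() returns 4 -> [28, 15, 28]
Final queue (front to back): [28, 15, 28]


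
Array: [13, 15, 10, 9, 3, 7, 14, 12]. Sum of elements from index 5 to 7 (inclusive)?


Prefix sums: [0, 13, 28, 38, 47, 50, 57, 71, 83]
Sum[5..7] = prefix[8] - prefix[5] = 83 - 50 = 33


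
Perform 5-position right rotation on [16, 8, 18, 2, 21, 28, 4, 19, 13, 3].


Right rotate by 5: [28, 4, 19, 13, 3, 16, 8, 18, 2, 21]


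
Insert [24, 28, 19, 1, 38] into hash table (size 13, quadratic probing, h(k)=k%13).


Insertions: 24->slot 11; 28->slot 2; 19->slot 6; 1->slot 1; 38->slot 12
Table: [None, 1, 28, None, None, None, 19, None, None, None, None, 24, 38]


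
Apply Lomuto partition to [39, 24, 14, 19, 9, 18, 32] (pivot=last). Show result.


Elements <= 32 go left of pivot.
Result: [24, 14, 19, 9, 18, 32, 39], pivot at index 5


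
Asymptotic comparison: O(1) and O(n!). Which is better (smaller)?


constant grows slower than factorial
O(1) is asymptotically smaller; O(n!) grows faster


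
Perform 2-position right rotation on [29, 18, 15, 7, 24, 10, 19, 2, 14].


Right rotate by 2: [2, 14, 29, 18, 15, 7, 24, 10, 19]


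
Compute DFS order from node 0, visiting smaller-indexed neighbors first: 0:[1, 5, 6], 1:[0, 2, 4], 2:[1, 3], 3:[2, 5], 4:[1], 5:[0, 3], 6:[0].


DFS stack-based: start with [0]
Visit order: [0, 1, 2, 3, 5, 4, 6]


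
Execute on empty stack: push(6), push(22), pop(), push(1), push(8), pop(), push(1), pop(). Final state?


push(6) -> [6]
push(22) -> [6, 22]
pop() returns 22 -> [6]
push(1) -> [6, 1]
push(8) -> [6, 1, 8]
pop() returns 8 -> [6, 1]
push(1) -> [6, 1, 1]
pop() returns 1 -> [6, 1]
Final stack (bottom to top): [6, 1]


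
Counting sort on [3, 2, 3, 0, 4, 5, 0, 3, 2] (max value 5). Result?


Count array: [2, 0, 2, 3, 1, 1]
Reconstruct: [0, 0, 2, 2, 3, 3, 3, 4, 5]


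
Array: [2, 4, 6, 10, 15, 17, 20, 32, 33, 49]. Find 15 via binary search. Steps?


Search for 15:
[0,9] mid=4 arr[4]=15
Total: 1 comparisons


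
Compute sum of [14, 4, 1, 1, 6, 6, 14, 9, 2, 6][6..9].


Prefix sums: [0, 14, 18, 19, 20, 26, 32, 46, 55, 57, 63]
Sum[6..9] = prefix[10] - prefix[6] = 63 - 32 = 31


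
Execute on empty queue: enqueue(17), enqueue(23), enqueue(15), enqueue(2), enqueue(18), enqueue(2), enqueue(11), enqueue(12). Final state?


enqueue(17) -> [17]
enqueue(23) -> [17, 23]
enqueue(15) -> [17, 23, 15]
enqueue(2) -> [17, 23, 15, 2]
enqueue(18) -> [17, 23, 15, 2, 18]
enqueue(2) -> [17, 23, 15, 2, 18, 2]
enqueue(11) -> [17, 23, 15, 2, 18, 2, 11]
enqueue(12) -> [17, 23, 15, 2, 18, 2, 11, 12]
Final queue (front to back): [17, 23, 15, 2, 18, 2, 11, 12]


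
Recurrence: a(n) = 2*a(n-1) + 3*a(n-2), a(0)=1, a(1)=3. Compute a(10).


Build bottom-up:
...a(8)=6561, a(9)=19683, a(10)=2*19683+3*6561=59049


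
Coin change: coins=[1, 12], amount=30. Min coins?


dp[0]=0; dp[i]=1+min(dp[i-c] for c in coins)
...dp[25]=3, dp[26]=4, dp[27]=5, dp[28]=6, dp[29]=7, dp[30]=8
Minimum coins for 30 = 8


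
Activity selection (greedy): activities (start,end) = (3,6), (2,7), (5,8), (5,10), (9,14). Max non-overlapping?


Greedy: pick earliest-ending, then skip overlaps.
Selected (2 activities): [(3, 6), (9, 14)]


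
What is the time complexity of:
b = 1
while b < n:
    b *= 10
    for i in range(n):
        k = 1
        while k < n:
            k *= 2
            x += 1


Per nesting level: O(log n) * O(n) * O(log n) = O(n (log n)^2)
Complexity: O(n (log n)^2)


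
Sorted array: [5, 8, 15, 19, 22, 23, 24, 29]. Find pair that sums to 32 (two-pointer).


Two pointers: lo=0, hi=7
Found pair: (8, 24) summing to 32


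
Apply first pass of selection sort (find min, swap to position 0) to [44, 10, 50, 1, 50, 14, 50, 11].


After one pass: [1, 10, 50, 44, 50, 14, 50, 11]


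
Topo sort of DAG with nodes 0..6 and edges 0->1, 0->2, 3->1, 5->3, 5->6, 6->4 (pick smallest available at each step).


Kahn's algorithm, process smallest node first
Order: [0, 2, 5, 3, 1, 6, 4]


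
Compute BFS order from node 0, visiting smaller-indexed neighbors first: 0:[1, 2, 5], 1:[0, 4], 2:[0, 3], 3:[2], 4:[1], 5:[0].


BFS queue: start with [0]
Visit order: [0, 1, 2, 5, 4, 3]


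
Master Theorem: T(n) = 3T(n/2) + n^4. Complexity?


a=3, b=2, c=4. log_2(3)=1.585 < c=4. Case 3: O(n^c) = O(n^4)
Complexity: O(n^4)


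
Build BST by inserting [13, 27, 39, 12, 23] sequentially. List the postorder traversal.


Root = 13; build tree by BST insertion.
Postorder traversal: [12, 23, 39, 27, 13]


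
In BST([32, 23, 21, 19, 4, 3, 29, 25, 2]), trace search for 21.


BST root = 32
Search for 21: compare at each node
Path: [32, 23, 21]


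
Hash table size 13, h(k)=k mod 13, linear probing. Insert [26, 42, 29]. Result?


Insertions: 26->slot 0; 42->slot 3; 29->slot 4
Table: [26, None, None, 42, 29, None, None, None, None, None, None, None, None]


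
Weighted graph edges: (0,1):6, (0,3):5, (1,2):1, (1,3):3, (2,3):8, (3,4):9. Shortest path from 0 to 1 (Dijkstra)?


Dijkstra from 0:
Distances: {0: 0, 1: 6, 2: 7, 3: 5, 4: 14}
Shortest distance to 1 = 6, path = [0, 1]


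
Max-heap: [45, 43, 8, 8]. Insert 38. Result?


Append 38: [45, 43, 8, 8, 38]
Bubble up: no swaps needed
Result: [45, 43, 8, 8, 38]


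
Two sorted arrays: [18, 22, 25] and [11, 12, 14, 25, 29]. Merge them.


Compare heads, take smaller each step.
Merged: [11, 12, 14, 18, 22, 25, 25, 29]


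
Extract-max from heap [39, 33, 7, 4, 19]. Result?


Max = 39
Replace root with last, heapify down
Resulting heap: [33, 19, 7, 4]


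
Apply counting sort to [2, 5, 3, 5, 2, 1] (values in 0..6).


Count array: [0, 1, 2, 1, 0, 2, 0]
Reconstruct: [1, 2, 2, 3, 5, 5]


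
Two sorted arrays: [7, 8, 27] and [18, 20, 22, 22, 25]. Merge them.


Compare heads, take smaller each step.
Merged: [7, 8, 18, 20, 22, 22, 25, 27]


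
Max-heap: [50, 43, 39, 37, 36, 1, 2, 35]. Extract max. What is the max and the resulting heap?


Max = 50
Replace root with last, heapify down
Resulting heap: [43, 37, 39, 35, 36, 1, 2]


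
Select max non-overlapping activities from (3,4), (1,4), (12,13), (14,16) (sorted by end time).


Greedy: pick earliest-ending, then skip overlaps.
Selected (3 activities): [(3, 4), (12, 13), (14, 16)]


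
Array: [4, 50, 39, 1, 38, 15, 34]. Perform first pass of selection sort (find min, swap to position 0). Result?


After one pass: [1, 50, 39, 4, 38, 15, 34]


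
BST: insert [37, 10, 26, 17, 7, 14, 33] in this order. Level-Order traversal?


Root = 37; build tree by BST insertion.
Level-Order traversal: [37, 10, 7, 26, 17, 33, 14]


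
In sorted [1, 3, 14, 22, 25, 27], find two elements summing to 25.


Two pointers: lo=0, hi=5
Found pair: (3, 22) summing to 25


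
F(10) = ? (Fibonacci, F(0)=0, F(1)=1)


F(n)=F(n-1)+F(n-2)
...F(8)=21, F(9)=34, F(10)=55


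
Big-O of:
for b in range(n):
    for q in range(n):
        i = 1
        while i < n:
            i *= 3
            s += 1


Per nesting level: O(n) * O(n) * O(log n) = O(n^2 log n)
Complexity: O(n^2 log n)


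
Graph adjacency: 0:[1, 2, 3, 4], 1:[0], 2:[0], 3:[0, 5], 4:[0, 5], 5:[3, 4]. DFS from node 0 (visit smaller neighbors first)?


DFS stack-based: start with [0]
Visit order: [0, 1, 2, 3, 5, 4]


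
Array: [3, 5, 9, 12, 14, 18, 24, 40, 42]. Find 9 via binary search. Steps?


Search for 9:
[0,8] mid=4 arr[4]=14
[0,3] mid=1 arr[1]=5
[2,3] mid=2 arr[2]=9
Total: 3 comparisons


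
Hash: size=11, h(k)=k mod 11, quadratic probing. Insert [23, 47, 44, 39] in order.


Insertions: 23->slot 1; 47->slot 3; 44->slot 0; 39->slot 6
Table: [44, 23, None, 47, None, None, 39, None, None, None, None]


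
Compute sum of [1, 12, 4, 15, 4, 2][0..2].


Prefix sums: [0, 1, 13, 17, 32, 36, 38]
Sum[0..2] = prefix[3] - prefix[0] = 17 - 0 = 17


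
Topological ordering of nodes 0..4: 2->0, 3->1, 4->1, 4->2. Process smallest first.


Kahn's algorithm, process smallest node first
Order: [3, 4, 1, 2, 0]


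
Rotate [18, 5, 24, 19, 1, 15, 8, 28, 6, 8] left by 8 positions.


Left rotate by 8: [6, 8, 18, 5, 24, 19, 1, 15, 8, 28]


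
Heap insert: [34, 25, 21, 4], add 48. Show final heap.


Append 48: [34, 25, 21, 4, 48]
Bubble up: swap idx 4(48) with idx 1(25); swap idx 1(48) with idx 0(34)
Result: [48, 34, 21, 4, 25]


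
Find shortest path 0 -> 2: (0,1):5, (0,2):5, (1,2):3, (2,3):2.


Dijkstra from 0:
Distances: {0: 0, 1: 5, 2: 5, 3: 7}
Shortest distance to 2 = 5, path = [0, 2]


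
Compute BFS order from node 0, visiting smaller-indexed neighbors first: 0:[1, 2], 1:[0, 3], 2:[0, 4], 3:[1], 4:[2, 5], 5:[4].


BFS queue: start with [0]
Visit order: [0, 1, 2, 3, 4, 5]


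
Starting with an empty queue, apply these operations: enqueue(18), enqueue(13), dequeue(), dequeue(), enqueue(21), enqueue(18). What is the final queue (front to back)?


enqueue(18) -> [18]
enqueue(13) -> [18, 13]
dequeue() returns 18 -> [13]
dequeue() returns 13 -> []
enqueue(21) -> [21]
enqueue(18) -> [21, 18]
Final queue (front to back): [21, 18]


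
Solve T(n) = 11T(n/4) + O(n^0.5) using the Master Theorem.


a=11, b=4, c=0.5. log_4(11)=1.730 > c=0.5. Case 1: O(n^log_b(a)) = O(n^1.730)
Complexity: O(n^1.730)


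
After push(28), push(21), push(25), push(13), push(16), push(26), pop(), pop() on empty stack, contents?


push(28) -> [28]
push(21) -> [28, 21]
push(25) -> [28, 21, 25]
push(13) -> [28, 21, 25, 13]
push(16) -> [28, 21, 25, 13, 16]
push(26) -> [28, 21, 25, 13, 16, 26]
pop() returns 26 -> [28, 21, 25, 13, 16]
pop() returns 16 -> [28, 21, 25, 13]
Final stack (bottom to top): [28, 21, 25, 13]


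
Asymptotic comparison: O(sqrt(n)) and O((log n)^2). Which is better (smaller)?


polylogarithmic grows slower than sublinear
O((log n)^2) is asymptotically smaller; O(sqrt(n)) grows faster


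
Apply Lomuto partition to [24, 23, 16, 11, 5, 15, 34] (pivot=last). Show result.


Elements <= 34 go left of pivot.
Result: [24, 23, 16, 11, 5, 15, 34], pivot at index 6


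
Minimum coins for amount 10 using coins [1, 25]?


dp[0]=0; dp[i]=1+min(dp[i-c] for c in coins)
...dp[5]=5, dp[6]=6, dp[7]=7, dp[8]=8, dp[9]=9, dp[10]=10
Minimum coins for 10 = 10


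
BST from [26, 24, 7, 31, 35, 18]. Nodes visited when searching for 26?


BST root = 26
Search for 26: compare at each node
Path: [26]


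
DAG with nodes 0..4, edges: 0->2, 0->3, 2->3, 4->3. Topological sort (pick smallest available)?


Kahn's algorithm, process smallest node first
Order: [0, 1, 2, 4, 3]


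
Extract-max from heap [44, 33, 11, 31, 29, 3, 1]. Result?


Max = 44
Replace root with last, heapify down
Resulting heap: [33, 31, 11, 1, 29, 3]


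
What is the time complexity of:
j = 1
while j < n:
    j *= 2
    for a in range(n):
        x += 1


Per nesting level: O(log n) * O(n) = O(n log n)
Complexity: O(n log n)


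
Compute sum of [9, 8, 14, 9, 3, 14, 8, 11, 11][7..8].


Prefix sums: [0, 9, 17, 31, 40, 43, 57, 65, 76, 87]
Sum[7..8] = prefix[9] - prefix[7] = 87 - 65 = 22


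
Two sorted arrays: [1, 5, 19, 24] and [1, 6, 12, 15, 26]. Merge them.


Compare heads, take smaller each step.
Merged: [1, 1, 5, 6, 12, 15, 19, 24, 26]


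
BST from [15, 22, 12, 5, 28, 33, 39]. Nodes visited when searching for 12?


BST root = 15
Search for 12: compare at each node
Path: [15, 12]


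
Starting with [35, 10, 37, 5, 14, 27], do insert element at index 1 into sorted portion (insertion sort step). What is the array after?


After one pass: [10, 35, 37, 5, 14, 27]


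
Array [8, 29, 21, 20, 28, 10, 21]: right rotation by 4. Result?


Right rotate by 4: [20, 28, 10, 21, 8, 29, 21]


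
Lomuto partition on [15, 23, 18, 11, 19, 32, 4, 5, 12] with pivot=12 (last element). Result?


Elements <= 12 go left of pivot.
Result: [11, 4, 5, 12, 19, 32, 23, 18, 15], pivot at index 3


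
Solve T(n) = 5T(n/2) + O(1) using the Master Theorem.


a=5, b=2, c=0. log_2(5)=2.322 > c=0. Case 1: O(n^log_b(a)) = O(n^2.322)
Complexity: O(n^2.322)


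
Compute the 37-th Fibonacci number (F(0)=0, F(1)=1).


F(n)=F(n-1)+F(n-2)
...F(35)=9227465, F(36)=14930352, F(37)=24157817


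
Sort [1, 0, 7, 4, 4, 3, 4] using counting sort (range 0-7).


Count array: [1, 1, 0, 1, 3, 0, 0, 1]
Reconstruct: [0, 1, 3, 4, 4, 4, 7]


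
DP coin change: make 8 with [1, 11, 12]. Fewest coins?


dp[0]=0; dp[i]=1+min(dp[i-c] for c in coins)
...dp[3]=3, dp[4]=4, dp[5]=5, dp[6]=6, dp[7]=7, dp[8]=8
Minimum coins for 8 = 8


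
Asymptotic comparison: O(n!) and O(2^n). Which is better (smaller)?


exponential grows slower than factorial
O(2^n) is asymptotically smaller; O(n!) grows faster


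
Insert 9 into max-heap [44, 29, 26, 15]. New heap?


Append 9: [44, 29, 26, 15, 9]
Bubble up: no swaps needed
Result: [44, 29, 26, 15, 9]


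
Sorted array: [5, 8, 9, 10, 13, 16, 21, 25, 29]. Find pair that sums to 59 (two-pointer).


Two pointers: lo=0, hi=8
No pair sums to 59


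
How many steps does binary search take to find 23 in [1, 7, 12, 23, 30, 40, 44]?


Search for 23:
[0,6] mid=3 arr[3]=23
Total: 1 comparisons


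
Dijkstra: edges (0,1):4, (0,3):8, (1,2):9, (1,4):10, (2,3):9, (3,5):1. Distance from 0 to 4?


Dijkstra from 0:
Distances: {0: 0, 1: 4, 2: 13, 3: 8, 4: 14, 5: 9}
Shortest distance to 4 = 14, path = [0, 1, 4]


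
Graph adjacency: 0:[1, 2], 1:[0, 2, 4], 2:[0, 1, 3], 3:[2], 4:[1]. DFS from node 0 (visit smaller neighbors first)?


DFS stack-based: start with [0]
Visit order: [0, 1, 2, 3, 4]


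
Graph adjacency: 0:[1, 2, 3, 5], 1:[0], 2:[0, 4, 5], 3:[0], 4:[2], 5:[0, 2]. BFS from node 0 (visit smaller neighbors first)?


BFS queue: start with [0]
Visit order: [0, 1, 2, 3, 5, 4]


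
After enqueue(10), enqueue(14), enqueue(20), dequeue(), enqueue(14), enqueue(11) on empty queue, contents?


enqueue(10) -> [10]
enqueue(14) -> [10, 14]
enqueue(20) -> [10, 14, 20]
dequeue() returns 10 -> [14, 20]
enqueue(14) -> [14, 20, 14]
enqueue(11) -> [14, 20, 14, 11]
Final queue (front to back): [14, 20, 14, 11]


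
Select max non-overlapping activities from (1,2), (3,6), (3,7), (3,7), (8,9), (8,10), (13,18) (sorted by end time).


Greedy: pick earliest-ending, then skip overlaps.
Selected (4 activities): [(1, 2), (3, 6), (8, 9), (13, 18)]


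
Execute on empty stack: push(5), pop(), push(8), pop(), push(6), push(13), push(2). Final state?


push(5) -> [5]
pop() returns 5 -> []
push(8) -> [8]
pop() returns 8 -> []
push(6) -> [6]
push(13) -> [6, 13]
push(2) -> [6, 13, 2]
Final stack (bottom to top): [6, 13, 2]


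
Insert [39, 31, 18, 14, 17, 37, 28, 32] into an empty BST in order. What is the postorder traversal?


Root = 39; build tree by BST insertion.
Postorder traversal: [17, 14, 28, 18, 32, 37, 31, 39]


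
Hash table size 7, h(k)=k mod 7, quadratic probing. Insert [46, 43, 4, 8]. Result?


Insertions: 46->slot 4; 43->slot 1; 4->slot 5; 8->slot 2
Table: [None, 43, 8, None, 46, 4, None]


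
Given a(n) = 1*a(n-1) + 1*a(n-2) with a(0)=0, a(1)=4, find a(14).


Build bottom-up:
...a(12)=576, a(13)=932, a(14)=1*932+1*576=1508


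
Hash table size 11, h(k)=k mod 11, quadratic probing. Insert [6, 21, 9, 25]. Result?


Insertions: 6->slot 6; 21->slot 10; 9->slot 9; 25->slot 3
Table: [None, None, None, 25, None, None, 6, None, None, 9, 21]


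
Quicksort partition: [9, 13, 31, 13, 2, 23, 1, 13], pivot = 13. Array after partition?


Elements <= 13 go left of pivot.
Result: [9, 13, 13, 2, 1, 13, 31, 23], pivot at index 5


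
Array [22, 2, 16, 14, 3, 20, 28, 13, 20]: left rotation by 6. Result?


Left rotate by 6: [28, 13, 20, 22, 2, 16, 14, 3, 20]


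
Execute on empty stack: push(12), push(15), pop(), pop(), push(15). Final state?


push(12) -> [12]
push(15) -> [12, 15]
pop() returns 15 -> [12]
pop() returns 12 -> []
push(15) -> [15]
Final stack (bottom to top): [15]


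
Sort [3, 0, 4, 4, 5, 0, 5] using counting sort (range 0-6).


Count array: [2, 0, 0, 1, 2, 2, 0]
Reconstruct: [0, 0, 3, 4, 4, 5, 5]


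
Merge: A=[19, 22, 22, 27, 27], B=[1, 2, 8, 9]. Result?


Compare heads, take smaller each step.
Merged: [1, 2, 8, 9, 19, 22, 22, 27, 27]


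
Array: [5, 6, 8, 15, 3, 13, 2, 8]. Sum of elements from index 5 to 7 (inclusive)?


Prefix sums: [0, 5, 11, 19, 34, 37, 50, 52, 60]
Sum[5..7] = prefix[8] - prefix[5] = 60 - 37 = 23


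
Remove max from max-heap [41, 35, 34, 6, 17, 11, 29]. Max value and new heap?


Max = 41
Replace root with last, heapify down
Resulting heap: [35, 29, 34, 6, 17, 11]


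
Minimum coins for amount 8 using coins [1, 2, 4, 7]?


dp[0]=0; dp[i]=1+min(dp[i-c] for c in coins)
...dp[3]=2, dp[4]=1, dp[5]=2, dp[6]=2, dp[7]=1, dp[8]=2
Minimum coins for 8 = 2


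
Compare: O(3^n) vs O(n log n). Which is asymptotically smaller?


linearithmic grows slower than exponential (base 3)
O(n log n) is asymptotically smaller; O(3^n) grows faster


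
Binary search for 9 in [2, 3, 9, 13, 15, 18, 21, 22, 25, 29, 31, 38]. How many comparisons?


Search for 9:
[0,11] mid=5 arr[5]=18
[0,4] mid=2 arr[2]=9
Total: 2 comparisons


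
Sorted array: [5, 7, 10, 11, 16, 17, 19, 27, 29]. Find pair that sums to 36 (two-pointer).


Two pointers: lo=0, hi=8
Found pair: (7, 29) summing to 36


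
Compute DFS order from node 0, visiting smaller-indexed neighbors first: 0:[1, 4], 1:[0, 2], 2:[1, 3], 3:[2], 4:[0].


DFS stack-based: start with [0]
Visit order: [0, 1, 2, 3, 4]


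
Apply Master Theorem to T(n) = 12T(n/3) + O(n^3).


a=12, b=3, c=3. log_3(12)=2.262 < c=3. Case 3: O(n^c) = O(n^3)
Complexity: O(n^3)


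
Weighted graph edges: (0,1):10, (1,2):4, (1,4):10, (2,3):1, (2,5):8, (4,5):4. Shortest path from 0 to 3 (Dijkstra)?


Dijkstra from 0:
Distances: {0: 0, 1: 10, 2: 14, 3: 15, 4: 20, 5: 22}
Shortest distance to 3 = 15, path = [0, 1, 2, 3]


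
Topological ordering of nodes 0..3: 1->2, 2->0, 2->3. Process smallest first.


Kahn's algorithm, process smallest node first
Order: [1, 2, 0, 3]


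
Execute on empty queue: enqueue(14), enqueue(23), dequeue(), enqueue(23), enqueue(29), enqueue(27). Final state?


enqueue(14) -> [14]
enqueue(23) -> [14, 23]
dequeue() returns 14 -> [23]
enqueue(23) -> [23, 23]
enqueue(29) -> [23, 23, 29]
enqueue(27) -> [23, 23, 29, 27]
Final queue (front to back): [23, 23, 29, 27]


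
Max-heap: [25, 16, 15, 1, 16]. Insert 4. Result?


Append 4: [25, 16, 15, 1, 16, 4]
Bubble up: no swaps needed
Result: [25, 16, 15, 1, 16, 4]


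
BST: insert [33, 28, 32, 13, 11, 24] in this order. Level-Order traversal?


Root = 33; build tree by BST insertion.
Level-Order traversal: [33, 28, 13, 32, 11, 24]


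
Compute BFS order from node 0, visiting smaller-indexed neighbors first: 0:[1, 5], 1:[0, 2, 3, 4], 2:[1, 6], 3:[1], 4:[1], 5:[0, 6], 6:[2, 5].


BFS queue: start with [0]
Visit order: [0, 1, 5, 2, 3, 4, 6]


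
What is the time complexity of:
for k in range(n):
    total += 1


Per nesting level: O(n) = O(n)
Complexity: O(n)


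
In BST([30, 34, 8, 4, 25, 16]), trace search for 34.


BST root = 30
Search for 34: compare at each node
Path: [30, 34]


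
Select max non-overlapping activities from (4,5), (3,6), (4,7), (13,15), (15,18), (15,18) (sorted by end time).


Greedy: pick earliest-ending, then skip overlaps.
Selected (3 activities): [(4, 5), (13, 15), (15, 18)]


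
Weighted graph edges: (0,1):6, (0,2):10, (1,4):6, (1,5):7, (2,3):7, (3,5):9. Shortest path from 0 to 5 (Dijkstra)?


Dijkstra from 0:
Distances: {0: 0, 1: 6, 2: 10, 3: 17, 4: 12, 5: 13}
Shortest distance to 5 = 13, path = [0, 1, 5]


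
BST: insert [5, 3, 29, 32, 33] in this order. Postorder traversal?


Root = 5; build tree by BST insertion.
Postorder traversal: [3, 33, 32, 29, 5]


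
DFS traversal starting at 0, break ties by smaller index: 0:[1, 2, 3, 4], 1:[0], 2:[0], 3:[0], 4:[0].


DFS stack-based: start with [0]
Visit order: [0, 1, 2, 3, 4]


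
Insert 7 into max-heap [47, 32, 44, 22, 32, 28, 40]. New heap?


Append 7: [47, 32, 44, 22, 32, 28, 40, 7]
Bubble up: no swaps needed
Result: [47, 32, 44, 22, 32, 28, 40, 7]


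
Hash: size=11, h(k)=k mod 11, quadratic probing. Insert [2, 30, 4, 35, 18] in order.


Insertions: 2->slot 2; 30->slot 8; 4->slot 4; 35->slot 3; 18->slot 7
Table: [None, None, 2, 35, 4, None, None, 18, 30, None, None]


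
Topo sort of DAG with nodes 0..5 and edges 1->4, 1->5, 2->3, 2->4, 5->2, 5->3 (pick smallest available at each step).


Kahn's algorithm, process smallest node first
Order: [0, 1, 5, 2, 3, 4]


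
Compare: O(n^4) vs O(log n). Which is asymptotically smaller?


logarithmic grows slower than quartic
O(log n) is asymptotically smaller; O(n^4) grows faster


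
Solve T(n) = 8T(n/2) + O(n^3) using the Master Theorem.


a=8, b=2, c=3. log_2(8)=3 = c=3. Case 2: O(n^c log n) = O(n^3 log n)
Complexity: O(n^3 log n)


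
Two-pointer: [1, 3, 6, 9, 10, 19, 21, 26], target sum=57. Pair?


Two pointers: lo=0, hi=7
No pair sums to 57


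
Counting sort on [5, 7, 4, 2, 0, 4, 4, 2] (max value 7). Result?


Count array: [1, 0, 2, 0, 3, 1, 0, 1]
Reconstruct: [0, 2, 2, 4, 4, 4, 5, 7]


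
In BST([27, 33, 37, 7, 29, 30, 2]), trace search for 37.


BST root = 27
Search for 37: compare at each node
Path: [27, 33, 37]


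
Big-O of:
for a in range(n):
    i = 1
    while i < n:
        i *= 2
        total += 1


Per nesting level: O(n) * O(log n) = O(n log n)
Complexity: O(n log n)


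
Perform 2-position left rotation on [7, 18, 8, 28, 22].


Left rotate by 2: [8, 28, 22, 7, 18]


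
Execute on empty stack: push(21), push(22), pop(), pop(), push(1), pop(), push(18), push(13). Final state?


push(21) -> [21]
push(22) -> [21, 22]
pop() returns 22 -> [21]
pop() returns 21 -> []
push(1) -> [1]
pop() returns 1 -> []
push(18) -> [18]
push(13) -> [18, 13]
Final stack (bottom to top): [18, 13]


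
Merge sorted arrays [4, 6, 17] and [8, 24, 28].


Compare heads, take smaller each step.
Merged: [4, 6, 8, 17, 24, 28]


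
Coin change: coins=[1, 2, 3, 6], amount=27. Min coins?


dp[0]=0; dp[i]=1+min(dp[i-c] for c in coins)
...dp[22]=5, dp[23]=5, dp[24]=4, dp[25]=5, dp[26]=5, dp[27]=5
Minimum coins for 27 = 5


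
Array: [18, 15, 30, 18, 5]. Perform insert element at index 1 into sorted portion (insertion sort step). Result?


After one pass: [15, 18, 30, 18, 5]


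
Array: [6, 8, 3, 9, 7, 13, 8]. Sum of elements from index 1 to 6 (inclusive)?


Prefix sums: [0, 6, 14, 17, 26, 33, 46, 54]
Sum[1..6] = prefix[7] - prefix[1] = 54 - 6 = 48


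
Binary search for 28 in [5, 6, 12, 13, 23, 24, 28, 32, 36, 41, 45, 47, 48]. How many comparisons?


Search for 28:
[0,12] mid=6 arr[6]=28
Total: 1 comparisons


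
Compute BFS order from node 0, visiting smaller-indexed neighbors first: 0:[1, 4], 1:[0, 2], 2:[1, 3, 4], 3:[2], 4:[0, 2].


BFS queue: start with [0]
Visit order: [0, 1, 4, 2, 3]


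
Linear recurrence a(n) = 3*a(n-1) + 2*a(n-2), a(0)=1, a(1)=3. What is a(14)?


Build bottom-up:
...a(12)=3598219, a(13)=12815247, a(14)=3*12815247+2*3598219=45642179


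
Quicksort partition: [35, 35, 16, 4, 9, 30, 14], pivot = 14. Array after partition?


Elements <= 14 go left of pivot.
Result: [4, 9, 14, 35, 35, 30, 16], pivot at index 2


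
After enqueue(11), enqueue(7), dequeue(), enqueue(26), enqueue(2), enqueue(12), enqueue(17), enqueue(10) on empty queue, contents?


enqueue(11) -> [11]
enqueue(7) -> [11, 7]
dequeue() returns 11 -> [7]
enqueue(26) -> [7, 26]
enqueue(2) -> [7, 26, 2]
enqueue(12) -> [7, 26, 2, 12]
enqueue(17) -> [7, 26, 2, 12, 17]
enqueue(10) -> [7, 26, 2, 12, 17, 10]
Final queue (front to back): [7, 26, 2, 12, 17, 10]


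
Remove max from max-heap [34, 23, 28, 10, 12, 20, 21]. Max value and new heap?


Max = 34
Replace root with last, heapify down
Resulting heap: [28, 23, 21, 10, 12, 20]


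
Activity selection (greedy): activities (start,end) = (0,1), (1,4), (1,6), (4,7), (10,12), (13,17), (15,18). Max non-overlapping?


Greedy: pick earliest-ending, then skip overlaps.
Selected (5 activities): [(0, 1), (1, 4), (4, 7), (10, 12), (13, 17)]


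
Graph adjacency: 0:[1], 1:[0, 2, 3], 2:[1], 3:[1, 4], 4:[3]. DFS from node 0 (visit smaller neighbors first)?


DFS stack-based: start with [0]
Visit order: [0, 1, 2, 3, 4]


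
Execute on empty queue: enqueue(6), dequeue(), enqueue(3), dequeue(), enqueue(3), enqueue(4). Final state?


enqueue(6) -> [6]
dequeue() returns 6 -> []
enqueue(3) -> [3]
dequeue() returns 3 -> []
enqueue(3) -> [3]
enqueue(4) -> [3, 4]
Final queue (front to back): [3, 4]


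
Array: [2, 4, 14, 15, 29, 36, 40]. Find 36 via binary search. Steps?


Search for 36:
[0,6] mid=3 arr[3]=15
[4,6] mid=5 arr[5]=36
Total: 2 comparisons


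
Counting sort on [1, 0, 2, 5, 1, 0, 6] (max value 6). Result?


Count array: [2, 2, 1, 0, 0, 1, 1]
Reconstruct: [0, 0, 1, 1, 2, 5, 6]


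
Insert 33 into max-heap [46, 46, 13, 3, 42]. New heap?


Append 33: [46, 46, 13, 3, 42, 33]
Bubble up: swap idx 5(33) with idx 2(13)
Result: [46, 46, 33, 3, 42, 13]


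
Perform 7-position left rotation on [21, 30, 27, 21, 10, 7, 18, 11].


Left rotate by 7: [11, 21, 30, 27, 21, 10, 7, 18]


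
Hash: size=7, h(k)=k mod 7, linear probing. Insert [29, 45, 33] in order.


Insertions: 29->slot 1; 45->slot 3; 33->slot 5
Table: [None, 29, None, 45, None, 33, None]


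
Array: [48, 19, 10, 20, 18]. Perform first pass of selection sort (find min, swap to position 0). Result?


After one pass: [10, 19, 48, 20, 18]


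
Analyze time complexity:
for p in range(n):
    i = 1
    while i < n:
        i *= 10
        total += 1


Per nesting level: O(n) * O(log n) = O(n log n)
Complexity: O(n log n)


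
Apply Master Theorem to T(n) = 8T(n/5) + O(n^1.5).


a=8, b=5, c=1.5. log_5(8)=1.292 < c=1.5. Case 3: O(n^c) = O(n^1.500)
Complexity: O(n^1.500)


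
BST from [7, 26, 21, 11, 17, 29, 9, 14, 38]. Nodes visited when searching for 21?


BST root = 7
Search for 21: compare at each node
Path: [7, 26, 21]


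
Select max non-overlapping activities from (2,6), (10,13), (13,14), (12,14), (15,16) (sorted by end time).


Greedy: pick earliest-ending, then skip overlaps.
Selected (4 activities): [(2, 6), (10, 13), (13, 14), (15, 16)]


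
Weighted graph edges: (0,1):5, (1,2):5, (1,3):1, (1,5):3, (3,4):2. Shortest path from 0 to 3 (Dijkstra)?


Dijkstra from 0:
Distances: {0: 0, 1: 5, 2: 10, 3: 6, 4: 8, 5: 8}
Shortest distance to 3 = 6, path = [0, 1, 3]


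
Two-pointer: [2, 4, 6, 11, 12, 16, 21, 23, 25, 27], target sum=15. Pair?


Two pointers: lo=0, hi=9
Found pair: (4, 11) summing to 15


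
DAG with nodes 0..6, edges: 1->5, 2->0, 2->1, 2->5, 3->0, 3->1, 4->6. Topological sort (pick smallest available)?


Kahn's algorithm, process smallest node first
Order: [2, 3, 0, 1, 4, 5, 6]


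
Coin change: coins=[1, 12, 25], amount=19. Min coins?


dp[0]=0; dp[i]=1+min(dp[i-c] for c in coins)
...dp[14]=3, dp[15]=4, dp[16]=5, dp[17]=6, dp[18]=7, dp[19]=8
Minimum coins for 19 = 8


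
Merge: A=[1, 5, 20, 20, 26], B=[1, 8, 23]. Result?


Compare heads, take smaller each step.
Merged: [1, 1, 5, 8, 20, 20, 23, 26]


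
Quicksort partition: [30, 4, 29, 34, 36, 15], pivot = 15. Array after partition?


Elements <= 15 go left of pivot.
Result: [4, 15, 29, 34, 36, 30], pivot at index 1


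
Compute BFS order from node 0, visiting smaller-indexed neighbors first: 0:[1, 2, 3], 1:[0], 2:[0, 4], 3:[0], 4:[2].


BFS queue: start with [0]
Visit order: [0, 1, 2, 3, 4]


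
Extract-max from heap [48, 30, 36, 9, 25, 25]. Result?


Max = 48
Replace root with last, heapify down
Resulting heap: [36, 30, 25, 9, 25]


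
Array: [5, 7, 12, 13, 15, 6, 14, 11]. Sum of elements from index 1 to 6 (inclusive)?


Prefix sums: [0, 5, 12, 24, 37, 52, 58, 72, 83]
Sum[1..6] = prefix[7] - prefix[1] = 72 - 5 = 67


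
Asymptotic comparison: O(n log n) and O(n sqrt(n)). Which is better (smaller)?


linearithmic grows slower than n^1.5
O(n log n) is asymptotically smaller; O(n sqrt(n)) grows faster


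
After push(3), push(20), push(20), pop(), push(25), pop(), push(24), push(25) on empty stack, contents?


push(3) -> [3]
push(20) -> [3, 20]
push(20) -> [3, 20, 20]
pop() returns 20 -> [3, 20]
push(25) -> [3, 20, 25]
pop() returns 25 -> [3, 20]
push(24) -> [3, 20, 24]
push(25) -> [3, 20, 24, 25]
Final stack (bottom to top): [3, 20, 24, 25]


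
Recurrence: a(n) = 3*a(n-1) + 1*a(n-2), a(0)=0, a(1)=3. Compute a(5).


Build bottom-up:
...a(3)=30, a(4)=99, a(5)=3*99+1*30=327


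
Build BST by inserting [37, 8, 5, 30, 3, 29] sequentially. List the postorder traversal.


Root = 37; build tree by BST insertion.
Postorder traversal: [3, 5, 29, 30, 8, 37]


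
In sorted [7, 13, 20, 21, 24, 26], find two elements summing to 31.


Two pointers: lo=0, hi=5
Found pair: (7, 24) summing to 31


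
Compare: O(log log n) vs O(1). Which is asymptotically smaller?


constant grows slower than double-logarithmic
O(1) is asymptotically smaller; O(log log n) grows faster


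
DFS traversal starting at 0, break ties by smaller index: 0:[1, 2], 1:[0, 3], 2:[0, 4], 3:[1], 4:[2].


DFS stack-based: start with [0]
Visit order: [0, 1, 3, 2, 4]


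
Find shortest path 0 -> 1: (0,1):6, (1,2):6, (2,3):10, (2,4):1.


Dijkstra from 0:
Distances: {0: 0, 1: 6, 2: 12, 3: 22, 4: 13}
Shortest distance to 1 = 6, path = [0, 1]


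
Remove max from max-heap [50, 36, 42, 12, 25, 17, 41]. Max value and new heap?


Max = 50
Replace root with last, heapify down
Resulting heap: [42, 36, 41, 12, 25, 17]
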